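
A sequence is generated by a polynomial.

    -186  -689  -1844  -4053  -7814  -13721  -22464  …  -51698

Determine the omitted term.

Using the first 7 terms:
Δ: -503  -1155  -2209  -3761  -5907  -8743
Δ²: -652  -1054  -1552  -2146  -2836
Δ³: -402  -498  -594  -690
Δ⁴: -96  -96  -96
Constant fourth difference = -96.
Extend forward: -690 − 96 = -786;  -2836 − 786 = -3622;  -8743 − 3622 = -12365;  -22464 − 12365 = -34829

-34829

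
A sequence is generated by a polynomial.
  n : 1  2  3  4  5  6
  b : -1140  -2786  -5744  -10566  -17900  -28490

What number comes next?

-43176

Δ: -1646  -2958  -4822  -7334  -10590
Δ²: -1312  -1864  -2512  -3256
Δ³: -552  -648  -744
Δ⁴: -96  -96
Constant fourth difference = -96, so extend:
-744 − 96 = -840;  -3256 − 840 = -4096;  -10590 − 4096 = -14686;  -28490 − 14686 = -43176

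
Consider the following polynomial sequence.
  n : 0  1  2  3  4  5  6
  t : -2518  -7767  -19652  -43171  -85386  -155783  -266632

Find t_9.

-1013911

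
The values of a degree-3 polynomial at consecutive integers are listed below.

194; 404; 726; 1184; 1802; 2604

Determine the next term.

3614

210 , 322 , 458 , 618 , 802
112 , 136 , 160 , 184
24 , 24 , 24
The third differences are constant (24).
184 + 24 = 208;  802 + 208 = 1010;  2604 + 1010 = 3614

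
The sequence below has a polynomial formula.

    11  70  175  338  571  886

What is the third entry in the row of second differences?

Δ: 59, 105, 163, 233, 315
Δ²: 46, 58, 70, 82
Δ³: 12, 12, 12

70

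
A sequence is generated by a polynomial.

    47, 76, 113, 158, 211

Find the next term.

272

D1: 29, 37, 45, 53
D2: 8, 8, 8
Second differences constant at 8.
53 + 8 = 61;  211 + 61 = 272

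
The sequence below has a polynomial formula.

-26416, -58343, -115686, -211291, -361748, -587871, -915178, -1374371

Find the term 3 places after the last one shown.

D1: -31927 , -57343 , -95605 , -150457 , -226123 , -327307 , -459193
D2: -25416 , -38262 , -54852 , -75666 , -101184 , -131886
D3: -12846 , -16590 , -20814 , -25518 , -30702
D4: -3744 , -4224 , -4704 , -5184
D5: -480 , -480 , -480
Fifth differences constant at -480.
-5184 − 480 = -5664;  -30702 − 5664 = -36366;  -131886 − 36366 = -168252;  -459193 − 168252 = -627445;  -1374371 − 627445 = -2001816
-5664 − 480 = -6144;  -36366 − 6144 = -42510;  -168252 − 42510 = -210762;  -627445 − 210762 = -838207;  -2001816 − 838207 = -2840023
-6144 − 480 = -6624;  -42510 − 6624 = -49134;  -210762 − 49134 = -259896;  -838207 − 259896 = -1098103;  -2840023 − 1098103 = -3938126

-3938126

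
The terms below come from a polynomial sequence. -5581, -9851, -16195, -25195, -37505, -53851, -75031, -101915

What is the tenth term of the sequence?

-176635

First differences: -4270, -6344, -9000, -12310, -16346, -21180, -26884
Second differences: -2074, -2656, -3310, -4036, -4834, -5704
Third differences: -582, -654, -726, -798, -870
Fourth differences: -72, -72, -72, -72
Fourth differences constant at -72.
-870 − 72 = -942;  -5704 − 942 = -6646;  -26884 − 6646 = -33530;  -101915 − 33530 = -135445
-942 − 72 = -1014;  -6646 − 1014 = -7660;  -33530 − 7660 = -41190;  -135445 − 41190 = -176635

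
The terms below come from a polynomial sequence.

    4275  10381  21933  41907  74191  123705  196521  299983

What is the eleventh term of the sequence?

6106 , 11552 , 19974 , 32284 , 49514 , 72816 , 103462
5446 , 8422 , 12310 , 17230 , 23302 , 30646
2976 , 3888 , 4920 , 6072 , 7344
912 , 1032 , 1152 , 1272
120 , 120 , 120
The fifth differences are constant (120).
1272 + 120 = 1392;  7344 + 1392 = 8736;  30646 + 8736 = 39382;  103462 + 39382 = 142844;  299983 + 142844 = 442827
1392 + 120 = 1512;  8736 + 1512 = 10248;  39382 + 10248 = 49630;  142844 + 49630 = 192474;  442827 + 192474 = 635301
1512 + 120 = 1632;  10248 + 1632 = 11880;  49630 + 11880 = 61510;  192474 + 61510 = 253984;  635301 + 253984 = 889285

889285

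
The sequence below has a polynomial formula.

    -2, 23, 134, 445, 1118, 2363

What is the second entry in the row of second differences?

First differences: 25, 111, 311, 673, 1245
Second differences: 86, 200, 362, 572
Third differences: 114, 162, 210
Fourth differences: 48, 48

200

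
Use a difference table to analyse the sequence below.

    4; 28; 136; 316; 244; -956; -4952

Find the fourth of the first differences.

-72

Δ: 24, 108, 180, -72, -1200, -3996
Δ²: 84, 72, -252, -1128, -2796
Δ³: -12, -324, -876, -1668
Δ⁴: -312, -552, -792
Δ⁵: -240, -240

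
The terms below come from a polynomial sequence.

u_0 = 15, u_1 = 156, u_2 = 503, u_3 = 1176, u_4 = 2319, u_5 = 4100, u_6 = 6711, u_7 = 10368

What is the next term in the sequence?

D1: 141 , 347 , 673 , 1143 , 1781 , 2611 , 3657
D2: 206 , 326 , 470 , 638 , 830 , 1046
D3: 120 , 144 , 168 , 192 , 216
D4: 24 , 24 , 24 , 24
Constant fourth difference = 24, so extend:
216 + 24 = 240;  1046 + 240 = 1286;  3657 + 1286 = 4943;  10368 + 4943 = 15311

15311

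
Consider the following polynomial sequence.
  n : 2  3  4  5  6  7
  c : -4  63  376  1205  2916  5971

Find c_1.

67  313  829  1711  3055
246  516  882  1344
270  366  462
96  96
The fourth differences are constant at 96.
Work back: 270 − 96 = 174;  246 − 174 = 72;  67 − 72 = -5;  -4 + 5 = 1

1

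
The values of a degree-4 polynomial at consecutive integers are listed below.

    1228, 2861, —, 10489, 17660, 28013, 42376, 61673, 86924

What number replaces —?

5768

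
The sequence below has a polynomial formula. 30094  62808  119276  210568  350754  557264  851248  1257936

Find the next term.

1806998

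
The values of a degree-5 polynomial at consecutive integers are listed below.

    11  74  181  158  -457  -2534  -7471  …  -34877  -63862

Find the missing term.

Using the first 7 terms:
D1: 63  107  -23  -615  -2077  -4937
D2: 44  -130  -592  -1462  -2860
D3: -174  -462  -870  -1398
D4: -288  -408  -528
D5: -120  -120
Constant fifth difference = -120.
Extend forward: -528 − 120 = -648;  -1398 − 648 = -2046;  -2860 − 2046 = -4906;  -4937 − 4906 = -9843;  -7471 − 9843 = -17314

-17314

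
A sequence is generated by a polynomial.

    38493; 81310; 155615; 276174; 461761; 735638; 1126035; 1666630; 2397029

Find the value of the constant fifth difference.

480

Δ: 42817, 74305, 120559, 185587, 273877, 390397, 540595, 730399
Δ²: 31488, 46254, 65028, 88290, 116520, 150198, 189804
Δ³: 14766, 18774, 23262, 28230, 33678, 39606
Δ⁴: 4008, 4488, 4968, 5448, 5928
Δ⁵: 480, 480, 480, 480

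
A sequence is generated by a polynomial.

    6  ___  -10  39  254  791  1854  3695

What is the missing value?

Using the last 6 terms:
Δ: 49, 215, 537, 1063, 1841
Δ²: 166, 322, 526, 778
Δ³: 156, 204, 252
Δ⁴: 48, 48
Constant fourth difference = 48.
Extend backward: 156 − 48 = 108;  166 − 108 = 58;  49 − 58 = -9;  -10 + 9 = -1

-1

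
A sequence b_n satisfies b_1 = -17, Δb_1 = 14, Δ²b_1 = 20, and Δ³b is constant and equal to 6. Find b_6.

313

Build the table forward from the leading diagonal:
D3: 6, 6, 6, 6, 6, 6
D2: 20, 26, 32, 38, 44, 50
D1: 14, 34, 60, 92, 130, 174
b: -17, -3, 31, 91, 183, 313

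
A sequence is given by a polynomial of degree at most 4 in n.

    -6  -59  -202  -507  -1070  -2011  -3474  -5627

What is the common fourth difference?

-24

D1: -53, -143, -305, -563, -941, -1463, -2153
D2: -90, -162, -258, -378, -522, -690
D3: -72, -96, -120, -144, -168
D4: -24, -24, -24, -24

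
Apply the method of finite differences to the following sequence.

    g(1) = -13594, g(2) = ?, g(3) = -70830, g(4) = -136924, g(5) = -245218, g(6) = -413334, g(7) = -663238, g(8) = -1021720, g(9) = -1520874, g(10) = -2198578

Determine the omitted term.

-33178

Using the last 8 terms:
-66094, -108294, -168116, -249904, -358482, -499154, -677704
-42200, -59822, -81788, -108578, -140672, -178550
-17622, -21966, -26790, -32094, -37878
-4344, -4824, -5304, -5784
-480, -480, -480
Constant fifth difference = -480.
Extend backward: -4344 + 480 = -3864;  -17622 + 3864 = -13758;  -42200 + 13758 = -28442;  -66094 + 28442 = -37652;  -70830 + 37652 = -33178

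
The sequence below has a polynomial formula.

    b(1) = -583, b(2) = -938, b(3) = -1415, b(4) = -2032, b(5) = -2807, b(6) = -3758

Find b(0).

-332

First differences: -355  -477  -617  -775  -951
Second differences: -122  -140  -158  -176
Third differences: -18  -18  -18
The third differences are constant at -18.
Work back: -122 + 18 = -104;  -355 + 104 = -251;  -583 + 251 = -332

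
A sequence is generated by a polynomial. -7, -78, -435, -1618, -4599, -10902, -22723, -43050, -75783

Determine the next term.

D1: -71, -357, -1183, -2981, -6303, -11821, -20327, -32733
D2: -286, -826, -1798, -3322, -5518, -8506, -12406
D3: -540, -972, -1524, -2196, -2988, -3900
D4: -432, -552, -672, -792, -912
D5: -120, -120, -120, -120
Fifth differences constant at -120.
-912 − 120 = -1032;  -3900 − 1032 = -4932;  -12406 − 4932 = -17338;  -32733 − 17338 = -50071;  -75783 − 50071 = -125854

-125854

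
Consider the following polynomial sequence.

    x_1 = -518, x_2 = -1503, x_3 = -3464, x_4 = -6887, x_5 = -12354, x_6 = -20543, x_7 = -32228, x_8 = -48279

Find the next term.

-69662

First differences: -985 , -1961 , -3423 , -5467 , -8189 , -11685 , -16051
Second differences: -976 , -1462 , -2044 , -2722 , -3496 , -4366
Third differences: -486 , -582 , -678 , -774 , -870
Fourth differences: -96 , -96 , -96 , -96
Constant fourth difference = -96, so extend:
-870 − 96 = -966;  -4366 − 966 = -5332;  -16051 − 5332 = -21383;  -48279 − 21383 = -69662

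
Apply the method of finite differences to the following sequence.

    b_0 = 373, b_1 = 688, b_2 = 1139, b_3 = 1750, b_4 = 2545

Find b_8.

8045

315  451  611  795
136  160  184
24  24
Constant third difference = 24, so extend:
184 + 24 = 208;  795 + 208 = 1003;  2545 + 1003 = 3548
208 + 24 = 232;  1003 + 232 = 1235;  3548 + 1235 = 4783
232 + 24 = 256;  1235 + 256 = 1491;  4783 + 1491 = 6274
256 + 24 = 280;  1491 + 280 = 1771;  6274 + 1771 = 8045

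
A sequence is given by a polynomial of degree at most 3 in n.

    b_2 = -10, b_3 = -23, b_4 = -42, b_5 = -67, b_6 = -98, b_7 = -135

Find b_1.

-3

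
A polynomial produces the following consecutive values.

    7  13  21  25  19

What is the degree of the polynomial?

First differences: 6, 8, 4, -6
Second differences: 2, -4, -10
Third differences: -6, -6
The third differences are constant, so the polynomial has degree 3.

3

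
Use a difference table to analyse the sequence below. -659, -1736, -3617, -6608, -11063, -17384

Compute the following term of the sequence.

D1: -1077  -1881  -2991  -4455  -6321
D2: -804  -1110  -1464  -1866
D3: -306  -354  -402
D4: -48  -48
Constant fourth difference = -48, so extend:
-402 − 48 = -450;  -1866 − 450 = -2316;  -6321 − 2316 = -8637;  -17384 − 8637 = -26021

-26021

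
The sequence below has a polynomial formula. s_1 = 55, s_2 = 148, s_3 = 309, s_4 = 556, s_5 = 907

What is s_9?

Δ: 93, 161, 247, 351
Δ²: 68, 86, 104
Δ³: 18, 18
Constant third difference = 18, so extend:
104 + 18 = 122;  351 + 122 = 473;  907 + 473 = 1380
122 + 18 = 140;  473 + 140 = 613;  1380 + 613 = 1993
140 + 18 = 158;  613 + 158 = 771;  1993 + 771 = 2764
158 + 18 = 176;  771 + 176 = 947;  2764 + 947 = 3711

3711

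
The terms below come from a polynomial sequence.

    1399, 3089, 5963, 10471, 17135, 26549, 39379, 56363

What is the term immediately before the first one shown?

515

1690, 2874, 4508, 6664, 9414, 12830, 16984
1184, 1634, 2156, 2750, 3416, 4154
450, 522, 594, 666, 738
72, 72, 72, 72
The fourth differences are constant at 72.
Work back: 450 − 72 = 378;  1184 − 378 = 806;  1690 − 806 = 884;  1399 − 884 = 515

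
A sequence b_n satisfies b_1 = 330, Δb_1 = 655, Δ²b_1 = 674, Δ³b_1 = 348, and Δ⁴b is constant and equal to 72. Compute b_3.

2314

Build the table forward from the leading diagonal:
Fourth differences: 72, 72, 72
Third differences: 348, 420, 492
Second differences: 674, 1022, 1442
First differences: 655, 1329, 2351
b: 330, 985, 2314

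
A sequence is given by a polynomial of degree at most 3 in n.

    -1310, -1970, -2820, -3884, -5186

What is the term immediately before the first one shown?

-660  -850  -1064  -1302
-190  -214  -238
-24  -24
The third differences are constant at -24.
Work back: -190 + 24 = -166;  -660 + 166 = -494;  -1310 + 494 = -816

-816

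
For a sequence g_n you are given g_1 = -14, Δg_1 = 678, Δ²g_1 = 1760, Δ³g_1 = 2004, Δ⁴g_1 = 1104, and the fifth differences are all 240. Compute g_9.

Build the table forward from the leading diagonal:
Fifth differences: 240  240  240  240  240  240  240  240  240
Fourth differences: 1104  1344  1584  1824  2064  2304  2544  2784  3024
Third differences: 2004  3108  4452  6036  7860  9924  12228  14772  17556
Second differences: 1760  3764  6872  11324  17360  25220  35144  47372  62144
First differences: 678  2438  6202  13074  24398  41758  66978  102122  149494
g: -14  664  3102  9304  22378  46776  88534  155512  257634

257634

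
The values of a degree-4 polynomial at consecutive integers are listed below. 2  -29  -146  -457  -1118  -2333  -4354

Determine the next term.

D1: -31, -117, -311, -661, -1215, -2021
D2: -86, -194, -350, -554, -806
D3: -108, -156, -204, -252
D4: -48, -48, -48
Fourth differences constant at -48.
-252 − 48 = -300;  -806 − 300 = -1106;  -2021 − 1106 = -3127;  -4354 − 3127 = -7481

-7481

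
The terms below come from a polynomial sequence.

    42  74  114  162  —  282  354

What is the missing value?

Using the first 4 terms:
D1: 32  40  48
D2: 8  8
Constant second difference = 8.
Extend forward: 48 + 8 = 56;  162 + 56 = 218

218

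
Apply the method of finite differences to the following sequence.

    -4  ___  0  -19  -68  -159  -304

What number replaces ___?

1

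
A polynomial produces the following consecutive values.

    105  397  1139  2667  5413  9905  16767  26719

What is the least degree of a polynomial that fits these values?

4

292, 742, 1528, 2746, 4492, 6862, 9952
450, 786, 1218, 1746, 2370, 3090
336, 432, 528, 624, 720
96, 96, 96, 96
The fourth differences are constant, so the polynomial has degree 4.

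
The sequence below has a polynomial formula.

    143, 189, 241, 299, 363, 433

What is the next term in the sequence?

D1: 46  52  58  64  70
D2: 6  6  6  6
Constant second difference = 6, so extend:
70 + 6 = 76;  433 + 76 = 509

509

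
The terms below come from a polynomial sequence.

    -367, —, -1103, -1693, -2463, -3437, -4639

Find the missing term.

Using the last 5 terms:
D1: -590  -770  -974  -1202
D2: -180  -204  -228
D3: -24  -24
Constant third difference = -24.
Extend backward: -180 + 24 = -156;  -590 + 156 = -434;  -1103 + 434 = -669

-669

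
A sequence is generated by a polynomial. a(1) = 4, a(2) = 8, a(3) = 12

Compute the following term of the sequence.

Δ: 4, 4
The first differences are constant (4).
12 + 4 = 16

16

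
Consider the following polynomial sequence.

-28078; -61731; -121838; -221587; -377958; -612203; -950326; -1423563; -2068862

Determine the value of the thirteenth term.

-7336438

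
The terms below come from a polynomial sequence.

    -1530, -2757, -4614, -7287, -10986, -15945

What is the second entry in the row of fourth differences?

-24

D1: -1227, -1857, -2673, -3699, -4959
D2: -630, -816, -1026, -1260
D3: -186, -210, -234
D4: -24, -24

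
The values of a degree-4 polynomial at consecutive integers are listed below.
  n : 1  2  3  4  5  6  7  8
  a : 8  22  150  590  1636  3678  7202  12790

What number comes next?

21120

14  128  440  1046  2042  3524  5588
114  312  606  996  1482  2064
198  294  390  486  582
96  96  96  96
The fourth differences are constant (96).
582 + 96 = 678;  2064 + 678 = 2742;  5588 + 2742 = 8330;  12790 + 8330 = 21120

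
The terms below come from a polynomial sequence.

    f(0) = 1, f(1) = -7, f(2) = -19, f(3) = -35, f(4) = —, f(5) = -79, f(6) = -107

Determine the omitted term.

-55

Using the first 4 terms:
First differences: -8, -12, -16
Second differences: -4, -4
Constant second difference = -4.
Extend forward: -16 − 4 = -20;  -35 − 20 = -55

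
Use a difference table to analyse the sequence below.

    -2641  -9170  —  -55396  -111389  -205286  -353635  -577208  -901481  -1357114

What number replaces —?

-24503

Using the last 7 terms:
-55993  -93897  -148349  -223573  -324273  -455633
-37904  -54452  -75224  -100700  -131360
-16548  -20772  -25476  -30660
-4224  -4704  -5184
-480  -480
Constant fifth difference = -480.
Extend backward: -4224 + 480 = -3744;  -16548 + 3744 = -12804;  -37904 + 12804 = -25100;  -55993 + 25100 = -30893;  -55396 + 30893 = -24503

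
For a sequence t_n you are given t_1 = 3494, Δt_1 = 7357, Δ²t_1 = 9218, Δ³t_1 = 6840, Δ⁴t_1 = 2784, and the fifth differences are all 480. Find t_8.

Build the table forward from the leading diagonal:
D5: 480  480  480  480  480  480  480  480
D4: 2784  3264  3744  4224  4704  5184  5664  6144
D3: 6840  9624  12888  16632  20856  25560  30744  36408
D2: 9218  16058  25682  38570  55202  76058  101618  132362
D1: 7357  16575  32633  58315  96885  152087  228145  329763
t: 3494  10851  27426  60059  118374  215259  367346  595491

595491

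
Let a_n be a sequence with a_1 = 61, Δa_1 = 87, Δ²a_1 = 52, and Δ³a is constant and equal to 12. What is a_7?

1603

Build the table forward from the leading diagonal:
Δ³: 12  12  12  12  12  12  12
Δ²: 52  64  76  88  100  112  124
Δ: 87  139  203  279  367  467  579
a: 61  148  287  490  769  1136  1603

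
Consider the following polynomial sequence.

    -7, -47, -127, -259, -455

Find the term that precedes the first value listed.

5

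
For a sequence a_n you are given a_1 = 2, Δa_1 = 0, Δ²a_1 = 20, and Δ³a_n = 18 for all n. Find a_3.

22

Build the table forward from the leading diagonal:
Third differences: 18  18  18
Second differences: 20  38  56
First differences: 0  20  58
a: 2  2  22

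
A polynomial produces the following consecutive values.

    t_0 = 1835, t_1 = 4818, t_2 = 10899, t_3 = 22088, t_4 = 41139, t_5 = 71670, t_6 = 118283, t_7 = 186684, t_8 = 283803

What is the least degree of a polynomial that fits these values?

5

First differences: 2983, 6081, 11189, 19051, 30531, 46613, 68401, 97119
Second differences: 3098, 5108, 7862, 11480, 16082, 21788, 28718
Third differences: 2010, 2754, 3618, 4602, 5706, 6930
Fourth differences: 744, 864, 984, 1104, 1224
Fifth differences: 120, 120, 120, 120
The fifth differences are constant, so the polynomial has degree 5.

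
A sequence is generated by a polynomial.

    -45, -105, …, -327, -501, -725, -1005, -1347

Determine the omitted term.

-197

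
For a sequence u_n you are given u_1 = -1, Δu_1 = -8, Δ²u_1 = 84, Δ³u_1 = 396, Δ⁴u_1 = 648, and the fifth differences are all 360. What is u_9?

Build the table forward from the leading diagonal:
Fifth differences: 360, 360, 360, 360, 360, 360, 360, 360, 360
Fourth differences: 648, 1008, 1368, 1728, 2088, 2448, 2808, 3168, 3528
Third differences: 396, 1044, 2052, 3420, 5148, 7236, 9684, 12492, 15660
Second differences: 84, 480, 1524, 3576, 6996, 12144, 19380, 29064, 41556
First differences: -8, 76, 556, 2080, 5656, 12652, 24796, 44176, 73240
u: -1, -9, 67, 623, 2703, 8359, 21011, 45807, 89983

89983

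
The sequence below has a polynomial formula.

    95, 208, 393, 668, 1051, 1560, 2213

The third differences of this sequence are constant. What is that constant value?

D1: 113, 185, 275, 383, 509, 653
D2: 72, 90, 108, 126, 144
D3: 18, 18, 18, 18

18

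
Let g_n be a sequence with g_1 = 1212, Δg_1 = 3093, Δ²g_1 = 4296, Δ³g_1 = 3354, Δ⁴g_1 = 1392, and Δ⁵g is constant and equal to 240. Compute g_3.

Build the table forward from the leading diagonal:
Δ⁵: 240, 240, 240
Δ⁴: 1392, 1632, 1872
Δ³: 3354, 4746, 6378
Δ²: 4296, 7650, 12396
Δ: 3093, 7389, 15039
g: 1212, 4305, 11694

11694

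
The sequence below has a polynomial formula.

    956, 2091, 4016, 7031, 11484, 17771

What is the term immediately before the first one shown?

359

Δ: 1135, 1925, 3015, 4453, 6287
Δ²: 790, 1090, 1438, 1834
Δ³: 300, 348, 396
Δ⁴: 48, 48
The fourth differences are constant at 48.
Work back: 300 − 48 = 252;  790 − 252 = 538;  1135 − 538 = 597;  956 − 597 = 359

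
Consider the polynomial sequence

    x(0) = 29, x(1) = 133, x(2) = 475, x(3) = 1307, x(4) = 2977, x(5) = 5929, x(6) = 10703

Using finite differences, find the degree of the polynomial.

D1: 104, 342, 832, 1670, 2952, 4774
D2: 238, 490, 838, 1282, 1822
D3: 252, 348, 444, 540
D4: 96, 96, 96
The fourth differences are constant, so the polynomial has degree 4.

4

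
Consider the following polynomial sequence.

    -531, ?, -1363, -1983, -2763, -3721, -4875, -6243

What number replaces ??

Using the last 6 terms:
D1: -620  -780  -958  -1154  -1368
D2: -160  -178  -196  -214
D3: -18  -18  -18
Constant third difference = -18.
Extend backward: -160 + 18 = -142;  -620 + 142 = -478;  -1363 + 478 = -885

-885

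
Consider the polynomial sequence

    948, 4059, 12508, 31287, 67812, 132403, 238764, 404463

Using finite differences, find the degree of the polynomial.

5

First differences: 3111, 8449, 18779, 36525, 64591, 106361, 165699
Second differences: 5338, 10330, 17746, 28066, 41770, 59338
Third differences: 4992, 7416, 10320, 13704, 17568
Fourth differences: 2424, 2904, 3384, 3864
Fifth differences: 480, 480, 480
The fifth differences are constant, so the polynomial has degree 5.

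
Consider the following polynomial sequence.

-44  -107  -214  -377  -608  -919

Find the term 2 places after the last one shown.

-1829

D1: -63, -107, -163, -231, -311
D2: -44, -56, -68, -80
D3: -12, -12, -12
The third differences are constant (-12).
-80 − 12 = -92;  -311 − 92 = -403;  -919 − 403 = -1322
-92 − 12 = -104;  -403 − 104 = -507;  -1322 − 507 = -1829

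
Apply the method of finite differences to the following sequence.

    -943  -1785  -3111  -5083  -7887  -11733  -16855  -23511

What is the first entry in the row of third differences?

-162

Δ: -842, -1326, -1972, -2804, -3846, -5122, -6656
Δ²: -484, -646, -832, -1042, -1276, -1534
Δ³: -162, -186, -210, -234, -258
Δ⁴: -24, -24, -24, -24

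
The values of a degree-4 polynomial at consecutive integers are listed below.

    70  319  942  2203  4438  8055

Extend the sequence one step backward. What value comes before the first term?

Δ: 249, 623, 1261, 2235, 3617
Δ²: 374, 638, 974, 1382
Δ³: 264, 336, 408
Δ⁴: 72, 72
The fourth differences are constant at 72.
Work back: 264 − 72 = 192;  374 − 192 = 182;  249 − 182 = 67;  70 − 67 = 3

3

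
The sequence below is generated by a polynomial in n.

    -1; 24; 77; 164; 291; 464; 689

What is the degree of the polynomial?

3

25, 53, 87, 127, 173, 225
28, 34, 40, 46, 52
6, 6, 6, 6
The third differences are constant, so the polynomial has degree 3.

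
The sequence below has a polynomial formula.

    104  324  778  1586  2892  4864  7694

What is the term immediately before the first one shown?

22

First differences: 220  454  808  1306  1972  2830
Second differences: 234  354  498  666  858
Third differences: 120  144  168  192
Fourth differences: 24  24  24
The fourth differences are constant at 24.
Work back: 120 − 24 = 96;  234 − 96 = 138;  220 − 138 = 82;  104 − 82 = 22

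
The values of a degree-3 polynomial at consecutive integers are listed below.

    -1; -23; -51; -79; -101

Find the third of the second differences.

D1: -22, -28, -28, -22
D2: -6, 0, 6
D3: 6, 6

6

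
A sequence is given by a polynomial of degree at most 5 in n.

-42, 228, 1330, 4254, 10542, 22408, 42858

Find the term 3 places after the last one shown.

First differences: 270  1102  2924  6288  11866  20450
Second differences: 832  1822  3364  5578  8584
Third differences: 990  1542  2214  3006
Fourth differences: 552  672  792
Fifth differences: 120  120
The fifth differences are constant (120).
792 + 120 = 912;  3006 + 912 = 3918;  8584 + 3918 = 12502;  20450 + 12502 = 32952;  42858 + 32952 = 75810
912 + 120 = 1032;  3918 + 1032 = 4950;  12502 + 4950 = 17452;  32952 + 17452 = 50404;  75810 + 50404 = 126214
1032 + 120 = 1152;  4950 + 1152 = 6102;  17452 + 6102 = 23554;  50404 + 23554 = 73958;  126214 + 73958 = 200172

200172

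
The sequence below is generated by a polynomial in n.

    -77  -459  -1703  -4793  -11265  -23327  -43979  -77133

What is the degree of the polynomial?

First differences: -382, -1244, -3090, -6472, -12062, -20652, -33154
Second differences: -862, -1846, -3382, -5590, -8590, -12502
Third differences: -984, -1536, -2208, -3000, -3912
Fourth differences: -552, -672, -792, -912
Fifth differences: -120, -120, -120
The fifth differences are constant, so the polynomial has degree 5.

5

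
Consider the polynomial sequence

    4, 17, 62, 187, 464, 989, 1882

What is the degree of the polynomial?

4

First differences: 13, 45, 125, 277, 525, 893
Second differences: 32, 80, 152, 248, 368
Third differences: 48, 72, 96, 120
Fourth differences: 24, 24, 24
The fourth differences are constant, so the polynomial has degree 4.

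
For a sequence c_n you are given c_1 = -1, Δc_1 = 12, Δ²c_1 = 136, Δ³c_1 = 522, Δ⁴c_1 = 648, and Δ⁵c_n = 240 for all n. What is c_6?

10119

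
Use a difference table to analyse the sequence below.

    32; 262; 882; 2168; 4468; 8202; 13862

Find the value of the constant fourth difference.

72

Δ: 230, 620, 1286, 2300, 3734, 5660
Δ²: 390, 666, 1014, 1434, 1926
Δ³: 276, 348, 420, 492
Δ⁴: 72, 72, 72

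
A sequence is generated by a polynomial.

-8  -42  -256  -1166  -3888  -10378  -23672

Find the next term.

D1: -34 , -214 , -910 , -2722 , -6490 , -13294
D2: -180 , -696 , -1812 , -3768 , -6804
D3: -516 , -1116 , -1956 , -3036
D4: -600 , -840 , -1080
D5: -240 , -240
Constant fifth difference = -240, so extend:
-1080 − 240 = -1320;  -3036 − 1320 = -4356;  -6804 − 4356 = -11160;  -13294 − 11160 = -24454;  -23672 − 24454 = -48126

-48126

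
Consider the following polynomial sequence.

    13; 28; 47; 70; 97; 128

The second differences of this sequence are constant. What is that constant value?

D1: 15, 19, 23, 27, 31
D2: 4, 4, 4, 4

4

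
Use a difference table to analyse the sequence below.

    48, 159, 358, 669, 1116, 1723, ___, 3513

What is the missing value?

2514

Using the first 6 terms:
D1: 111, 199, 311, 447, 607
D2: 88, 112, 136, 160
D3: 24, 24, 24
Constant third difference = 24.
Extend forward: 160 + 24 = 184;  607 + 184 = 791;  1723 + 791 = 2514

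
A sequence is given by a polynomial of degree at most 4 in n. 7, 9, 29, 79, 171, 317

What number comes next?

Δ: 2  20  50  92  146
Δ²: 18  30  42  54
Δ³: 12  12  12
Third differences constant at 12.
54 + 12 = 66;  146 + 66 = 212;  317 + 212 = 529

529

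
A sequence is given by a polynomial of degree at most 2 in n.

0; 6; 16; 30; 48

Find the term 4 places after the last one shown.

160

6  10  14  18
4  4  4
Second differences constant at 4.
18 + 4 = 22;  48 + 22 = 70
22 + 4 = 26;  70 + 26 = 96
26 + 4 = 30;  96 + 30 = 126
30 + 4 = 34;  126 + 34 = 160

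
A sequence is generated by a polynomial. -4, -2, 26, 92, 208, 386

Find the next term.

638

First differences: 2 , 28 , 66 , 116 , 178
Second differences: 26 , 38 , 50 , 62
Third differences: 12 , 12 , 12
Third differences constant at 12.
62 + 12 = 74;  178 + 74 = 252;  386 + 252 = 638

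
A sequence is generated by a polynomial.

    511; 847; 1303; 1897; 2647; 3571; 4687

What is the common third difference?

Δ: 336, 456, 594, 750, 924, 1116
Δ²: 120, 138, 156, 174, 192
Δ³: 18, 18, 18, 18

18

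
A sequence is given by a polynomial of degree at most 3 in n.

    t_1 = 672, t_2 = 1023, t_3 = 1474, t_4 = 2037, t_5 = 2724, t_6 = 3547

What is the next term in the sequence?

4518

D1: 351  451  563  687  823
D2: 100  112  124  136
D3: 12  12  12
Third differences constant at 12.
136 + 12 = 148;  823 + 148 = 971;  3547 + 971 = 4518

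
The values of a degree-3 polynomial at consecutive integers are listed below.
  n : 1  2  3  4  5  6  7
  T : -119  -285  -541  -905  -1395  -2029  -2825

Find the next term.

-3801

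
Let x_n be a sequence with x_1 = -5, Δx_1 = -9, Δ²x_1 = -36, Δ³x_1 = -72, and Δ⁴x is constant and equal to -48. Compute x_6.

-1370

Build the table forward from the leading diagonal:
Fourth differences: -48  -48  -48  -48  -48  -48
Third differences: -72  -120  -168  -216  -264  -312
Second differences: -36  -108  -228  -396  -612  -876
First differences: -9  -45  -153  -381  -777  -1389
x: -5  -14  -59  -212  -593  -1370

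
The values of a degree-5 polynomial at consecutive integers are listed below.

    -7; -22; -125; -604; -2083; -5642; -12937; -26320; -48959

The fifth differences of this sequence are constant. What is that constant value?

-120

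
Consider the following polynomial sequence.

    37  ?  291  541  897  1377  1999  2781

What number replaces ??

129

Using the last 6 terms:
D1: 250, 356, 480, 622, 782
D2: 106, 124, 142, 160
D3: 18, 18, 18
Constant third difference = 18.
Extend backward: 106 − 18 = 88;  250 − 88 = 162;  291 − 162 = 129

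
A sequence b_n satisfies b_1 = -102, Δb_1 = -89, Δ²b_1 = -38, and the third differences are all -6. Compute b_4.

-489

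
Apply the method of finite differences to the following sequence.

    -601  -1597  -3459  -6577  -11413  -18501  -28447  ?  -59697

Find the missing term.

Using the first 7 terms:
First differences: -996, -1862, -3118, -4836, -7088, -9946
Second differences: -866, -1256, -1718, -2252, -2858
Third differences: -390, -462, -534, -606
Fourth differences: -72, -72, -72
Constant fourth difference = -72.
Extend forward: -606 − 72 = -678;  -2858 − 678 = -3536;  -9946 − 3536 = -13482;  -28447 − 13482 = -41929

-41929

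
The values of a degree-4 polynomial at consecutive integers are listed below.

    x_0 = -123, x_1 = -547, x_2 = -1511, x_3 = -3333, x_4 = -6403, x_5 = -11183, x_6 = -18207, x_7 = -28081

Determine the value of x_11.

-110717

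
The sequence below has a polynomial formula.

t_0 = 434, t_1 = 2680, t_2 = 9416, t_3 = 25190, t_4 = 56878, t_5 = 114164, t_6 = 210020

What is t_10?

1380544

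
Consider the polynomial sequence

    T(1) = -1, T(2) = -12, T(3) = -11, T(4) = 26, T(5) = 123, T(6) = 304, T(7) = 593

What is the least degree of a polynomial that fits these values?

D1: -11, 1, 37, 97, 181, 289
D2: 12, 36, 60, 84, 108
D3: 24, 24, 24, 24
The third differences are constant, so the polynomial has degree 3.

3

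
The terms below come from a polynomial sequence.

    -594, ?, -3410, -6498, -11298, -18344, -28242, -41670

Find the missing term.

Using the last 6 terms:
-3088  -4800  -7046  -9898  -13428
-1712  -2246  -2852  -3530
-534  -606  -678
-72  -72
Constant fourth difference = -72.
Extend backward: -534 + 72 = -462;  -1712 + 462 = -1250;  -3088 + 1250 = -1838;  -3410 + 1838 = -1572

-1572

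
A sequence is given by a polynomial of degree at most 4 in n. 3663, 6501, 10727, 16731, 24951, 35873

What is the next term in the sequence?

First differences: 2838, 4226, 6004, 8220, 10922
Second differences: 1388, 1778, 2216, 2702
Third differences: 390, 438, 486
Fourth differences: 48, 48
Constant fourth difference = 48, so extend:
486 + 48 = 534;  2702 + 534 = 3236;  10922 + 3236 = 14158;  35873 + 14158 = 50031

50031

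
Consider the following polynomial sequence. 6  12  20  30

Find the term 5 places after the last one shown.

110

6 , 8 , 10
2 , 2
Constant second difference = 2, so extend:
10 + 2 = 12;  30 + 12 = 42
12 + 2 = 14;  42 + 14 = 56
14 + 2 = 16;  56 + 16 = 72
16 + 2 = 18;  72 + 18 = 90
18 + 2 = 20;  90 + 20 = 110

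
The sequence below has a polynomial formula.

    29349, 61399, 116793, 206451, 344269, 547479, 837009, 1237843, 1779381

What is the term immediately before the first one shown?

12339

D1: 32050, 55394, 89658, 137818, 203210, 289530, 400834, 541538
D2: 23344, 34264, 48160, 65392, 86320, 111304, 140704
D3: 10920, 13896, 17232, 20928, 24984, 29400
D4: 2976, 3336, 3696, 4056, 4416
D5: 360, 360, 360, 360
The fifth differences are constant at 360.
Work back: 2976 − 360 = 2616;  10920 − 2616 = 8304;  23344 − 8304 = 15040;  32050 − 15040 = 17010;  29349 − 17010 = 12339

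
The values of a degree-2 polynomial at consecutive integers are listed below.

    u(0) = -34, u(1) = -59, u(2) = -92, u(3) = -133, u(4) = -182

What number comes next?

-25  -33  -41  -49
-8  -8  -8
Constant second difference = -8, so extend:
-49 − 8 = -57;  -182 − 57 = -239

-239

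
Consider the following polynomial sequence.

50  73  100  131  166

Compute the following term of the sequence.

205

23, 27, 31, 35
4, 4, 4
Second differences constant at 4.
35 + 4 = 39;  166 + 39 = 205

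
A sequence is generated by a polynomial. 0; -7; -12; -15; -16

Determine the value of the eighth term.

-7

D1: -7 , -5 , -3 , -1
D2: 2 , 2 , 2
Constant second difference = 2, so extend:
-1 + 2 = 1;  -16 + 1 = -15
1 + 2 = 3;  -15 + 3 = -12
3 + 2 = 5;  -12 + 5 = -7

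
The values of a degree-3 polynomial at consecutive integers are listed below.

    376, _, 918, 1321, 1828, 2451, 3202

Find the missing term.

607

Using the last 5 terms:
D1: 403, 507, 623, 751
D2: 104, 116, 128
D3: 12, 12
Constant third difference = 12.
Extend backward: 104 − 12 = 92;  403 − 92 = 311;  918 − 311 = 607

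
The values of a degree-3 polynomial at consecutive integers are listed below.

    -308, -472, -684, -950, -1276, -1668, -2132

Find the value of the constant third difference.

-6

Δ: -164, -212, -266, -326, -392, -464
Δ²: -48, -54, -60, -66, -72
Δ³: -6, -6, -6, -6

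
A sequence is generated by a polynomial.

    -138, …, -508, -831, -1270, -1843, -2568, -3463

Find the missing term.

-283

Using the last 6 terms:
Δ: -323, -439, -573, -725, -895
Δ²: -116, -134, -152, -170
Δ³: -18, -18, -18
Constant third difference = -18.
Extend backward: -116 + 18 = -98;  -323 + 98 = -225;  -508 + 225 = -283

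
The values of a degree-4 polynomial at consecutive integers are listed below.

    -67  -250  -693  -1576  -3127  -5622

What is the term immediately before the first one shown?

-12

Δ: -183, -443, -883, -1551, -2495
Δ²: -260, -440, -668, -944
Δ³: -180, -228, -276
Δ⁴: -48, -48
The fourth differences are constant at -48.
Work back: -180 + 48 = -132;  -260 + 132 = -128;  -183 + 128 = -55;  -67 + 55 = -12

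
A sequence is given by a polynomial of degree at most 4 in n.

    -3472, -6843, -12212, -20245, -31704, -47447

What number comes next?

-68428

-3371, -5369, -8033, -11459, -15743
-1998, -2664, -3426, -4284
-666, -762, -858
-96, -96
Constant fourth difference = -96, so extend:
-858 − 96 = -954;  -4284 − 954 = -5238;  -15743 − 5238 = -20981;  -47447 − 20981 = -68428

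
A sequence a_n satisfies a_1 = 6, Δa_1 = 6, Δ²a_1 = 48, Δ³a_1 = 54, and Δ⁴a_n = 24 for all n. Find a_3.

66

Build the table forward from the leading diagonal:
D4: 24, 24, 24
D3: 54, 78, 102
D2: 48, 102, 180
D1: 6, 54, 156
a: 6, 12, 66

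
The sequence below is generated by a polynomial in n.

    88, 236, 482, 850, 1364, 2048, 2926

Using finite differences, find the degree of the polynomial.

3

Δ: 148, 246, 368, 514, 684, 878
Δ²: 98, 122, 146, 170, 194
Δ³: 24, 24, 24, 24
The third differences are constant, so the polynomial has degree 3.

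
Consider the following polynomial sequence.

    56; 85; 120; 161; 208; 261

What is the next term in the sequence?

320

29, 35, 41, 47, 53
6, 6, 6, 6
Second differences constant at 6.
53 + 6 = 59;  261 + 59 = 320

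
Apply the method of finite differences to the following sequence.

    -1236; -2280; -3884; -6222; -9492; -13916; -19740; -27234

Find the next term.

-36692

D1: -1044, -1604, -2338, -3270, -4424, -5824, -7494
D2: -560, -734, -932, -1154, -1400, -1670
D3: -174, -198, -222, -246, -270
D4: -24, -24, -24, -24
Constant fourth difference = -24, so extend:
-270 − 24 = -294;  -1670 − 294 = -1964;  -7494 − 1964 = -9458;  -27234 − 9458 = -36692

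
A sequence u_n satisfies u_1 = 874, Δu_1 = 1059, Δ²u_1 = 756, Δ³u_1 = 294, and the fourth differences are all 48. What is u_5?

10870

Build the table forward from the leading diagonal:
D4: 48, 48, 48, 48, 48
D3: 294, 342, 390, 438, 486
D2: 756, 1050, 1392, 1782, 2220
D1: 1059, 1815, 2865, 4257, 6039
u: 874, 1933, 3748, 6613, 10870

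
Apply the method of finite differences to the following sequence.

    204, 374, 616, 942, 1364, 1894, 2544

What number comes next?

170  242  326  422  530  650
72  84  96  108  120
12  12  12  12
Third differences constant at 12.
120 + 12 = 132;  650 + 132 = 782;  2544 + 782 = 3326

3326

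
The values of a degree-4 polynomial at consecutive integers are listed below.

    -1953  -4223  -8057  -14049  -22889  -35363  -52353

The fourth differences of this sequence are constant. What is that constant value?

-96

First differences: -2270, -3834, -5992, -8840, -12474, -16990
Second differences: -1564, -2158, -2848, -3634, -4516
Third differences: -594, -690, -786, -882
Fourth differences: -96, -96, -96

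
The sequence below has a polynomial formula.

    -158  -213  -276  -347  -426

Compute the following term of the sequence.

-513

Δ: -55  -63  -71  -79
Δ²: -8  -8  -8
Second differences constant at -8.
-79 − 8 = -87;  -426 − 87 = -513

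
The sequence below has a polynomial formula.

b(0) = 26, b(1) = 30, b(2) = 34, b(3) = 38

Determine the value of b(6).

50

Δ: 4, 4, 4
The first differences are constant (4).
38 + 4 = 42
42 + 4 = 46
46 + 4 = 50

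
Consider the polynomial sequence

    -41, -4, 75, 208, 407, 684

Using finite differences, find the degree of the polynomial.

First differences: 37, 79, 133, 199, 277
Second differences: 42, 54, 66, 78
Third differences: 12, 12, 12
The third differences are constant, so the polynomial has degree 3.

3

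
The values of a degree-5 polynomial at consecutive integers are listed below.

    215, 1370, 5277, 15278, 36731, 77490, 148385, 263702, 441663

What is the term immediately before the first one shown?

First differences: 1155  3907  10001  21453  40759  70895  115317  177961
Second differences: 2752  6094  11452  19306  30136  44422  62644
Third differences: 3342  5358  7854  10830  14286  18222
Fourth differences: 2016  2496  2976  3456  3936
Fifth differences: 480  480  480  480
The fifth differences are constant at 480.
Work back: 2016 − 480 = 1536;  3342 − 1536 = 1806;  2752 − 1806 = 946;  1155 − 946 = 209;  215 − 209 = 6

6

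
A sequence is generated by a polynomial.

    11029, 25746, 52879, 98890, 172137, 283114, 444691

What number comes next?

First differences: 14717 , 27133 , 46011 , 73247 , 110977 , 161577
Second differences: 12416 , 18878 , 27236 , 37730 , 50600
Third differences: 6462 , 8358 , 10494 , 12870
Fourth differences: 1896 , 2136 , 2376
Fifth differences: 240 , 240
Constant fifth difference = 240, so extend:
2376 + 240 = 2616;  12870 + 2616 = 15486;  50600 + 15486 = 66086;  161577 + 66086 = 227663;  444691 + 227663 = 672354

672354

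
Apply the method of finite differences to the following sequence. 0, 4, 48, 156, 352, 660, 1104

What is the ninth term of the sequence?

First differences: 4, 44, 108, 196, 308, 444
Second differences: 40, 64, 88, 112, 136
Third differences: 24, 24, 24, 24
Third differences constant at 24.
136 + 24 = 160;  444 + 160 = 604;  1104 + 604 = 1708
160 + 24 = 184;  604 + 184 = 788;  1708 + 788 = 2496

2496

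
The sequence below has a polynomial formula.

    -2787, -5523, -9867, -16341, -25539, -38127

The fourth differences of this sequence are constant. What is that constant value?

-72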